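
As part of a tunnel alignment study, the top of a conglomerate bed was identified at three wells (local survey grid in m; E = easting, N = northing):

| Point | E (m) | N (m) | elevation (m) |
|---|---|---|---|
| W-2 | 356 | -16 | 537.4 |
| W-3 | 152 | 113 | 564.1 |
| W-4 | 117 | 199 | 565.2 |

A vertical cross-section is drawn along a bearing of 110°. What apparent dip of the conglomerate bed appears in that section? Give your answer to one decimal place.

Let the plane be z = a·E + b·N + c.
W-3−W-2: −204a + 129b = 26.7;  W-4−W-2: −239a + 215b = 27.8.
Solving gives a = −0.16535, b = −0.05450.
Unit vector along 110° is (sin 110°, cos 110°) = (0.9397, -0.3420).
Slope in that direction = a·(0.9397) + b·(-0.3420) = −0.13673.
Apparent dip = arctan|0.13673| = 7.8° (true dip is 9.9°, so apparent ≤ true as expected).

7.8°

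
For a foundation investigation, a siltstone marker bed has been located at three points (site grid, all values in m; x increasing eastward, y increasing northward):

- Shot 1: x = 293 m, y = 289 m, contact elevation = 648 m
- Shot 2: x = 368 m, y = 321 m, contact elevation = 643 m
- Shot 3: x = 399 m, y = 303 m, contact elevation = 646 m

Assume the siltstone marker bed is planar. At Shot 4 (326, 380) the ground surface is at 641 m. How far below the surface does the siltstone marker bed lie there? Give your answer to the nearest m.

Two edge vectors: Shot 1→Shot 2 = (75, 32, -5), Shot 1→Shot 3 = (106, 14, -2).
Normal n = (Shot 1→Shot 2) × (Shot 1→Shot 3) = (6, -380, -2342).
So ∂z/∂x = −n_x/n_z = 0.00256 and ∂z/∂y = −n_y/n_z = −0.16225.
Intercept c from Shot 1: 648 − 0.75 + 46.89 = 694.14.
At (326, 380): z_contact = 0.8 − 61.7 + 694.14 = 633.3 m.
Depth below ground = 641 − 633.3 = 8 m.

8 m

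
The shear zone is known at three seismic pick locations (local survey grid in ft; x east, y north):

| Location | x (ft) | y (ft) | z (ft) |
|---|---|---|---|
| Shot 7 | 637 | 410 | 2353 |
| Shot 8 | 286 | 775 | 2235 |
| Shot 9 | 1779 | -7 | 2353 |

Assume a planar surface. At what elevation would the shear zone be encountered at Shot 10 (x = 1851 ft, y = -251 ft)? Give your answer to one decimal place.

2461.5 ft

Let the plane be z = a·x + b·y + c.
Shot 8−Shot 7: −351a + 365b = −118;  Shot 9−Shot 7: 1142a − 417b = 0.
Solving gives a = −0.181932, b = −0.498242.
Then c = 2353 − a·637 − b·410 = 2673.17.
At (1851, -251): z = −336.8 + 125.1 + 2673.17 = 2461.5 ft.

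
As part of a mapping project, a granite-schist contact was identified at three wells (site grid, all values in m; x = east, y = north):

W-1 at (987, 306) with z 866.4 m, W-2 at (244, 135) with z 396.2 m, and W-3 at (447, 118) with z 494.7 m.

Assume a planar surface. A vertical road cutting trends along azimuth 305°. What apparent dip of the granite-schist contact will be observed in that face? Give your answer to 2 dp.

9.09°

Let the plane be z = a·x + b·y + c.
W-2−W-1: −743a − 171b = −470.2;  W-3−W-1: −540a − 188b = −371.7.
Solving gives a = 0.52461, b = 0.47028.
Unit vector along 305° is (sin 305°, cos 305°) = (-0.8192, 0.5736).
Slope in that direction = a·(-0.8192) + b·(0.5736) = −0.15999.
Apparent dip = arctan|0.15999| = 9.09° (true dip is 35.2°, so apparent ≤ true as expected).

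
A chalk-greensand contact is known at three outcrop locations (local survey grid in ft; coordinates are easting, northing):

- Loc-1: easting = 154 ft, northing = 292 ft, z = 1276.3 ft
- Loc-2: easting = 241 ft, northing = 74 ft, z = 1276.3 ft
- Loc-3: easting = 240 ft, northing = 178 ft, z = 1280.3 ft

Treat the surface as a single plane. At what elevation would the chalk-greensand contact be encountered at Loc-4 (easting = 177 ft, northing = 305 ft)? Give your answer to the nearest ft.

Two edge vectors: Loc-1→Loc-2 = (87, -218, 0), Loc-1→Loc-3 = (86, -114, 4).
Normal n = (Loc-1→Loc-2) × (Loc-1→Loc-3) = (-872, -348, 8830).
So ∂z/∂easting = −n_x/n_z = 0.09875 and ∂z/∂northing = −n_y/n_z = 0.03941.
Intercept c from Loc-1: 1276.3 − 15.21 − 11.51 = 1249.58.
At (177, 305): z = 17.5 + 12.0 + 1249.58 = 1279.1 ft.

1279 ft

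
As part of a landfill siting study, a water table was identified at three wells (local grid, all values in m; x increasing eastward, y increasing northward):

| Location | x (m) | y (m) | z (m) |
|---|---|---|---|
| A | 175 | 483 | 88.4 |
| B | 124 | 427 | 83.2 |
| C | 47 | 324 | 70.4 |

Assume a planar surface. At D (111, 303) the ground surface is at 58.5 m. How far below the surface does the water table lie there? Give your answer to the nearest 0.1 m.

6.1 m

Two edge vectors: A→B = (-51, -56, -5.2), A→C = (-128, -159, -18).
Normal n = (A→B) × (A→C) = (181.2, -252.4, 941).
So ∂z/∂x = −n_x/n_z = −0.19256 and ∂z/∂y = −n_y/n_z = 0.26823.
Intercept c from A: 88.4 + 33.70 − 129.55 = −7.45.
At (111, 303): z_contact = −21.37 + 81.27 − 7.45 = 52.44 m.
Depth below ground = 58.5 − 52.44 = 6.1 m.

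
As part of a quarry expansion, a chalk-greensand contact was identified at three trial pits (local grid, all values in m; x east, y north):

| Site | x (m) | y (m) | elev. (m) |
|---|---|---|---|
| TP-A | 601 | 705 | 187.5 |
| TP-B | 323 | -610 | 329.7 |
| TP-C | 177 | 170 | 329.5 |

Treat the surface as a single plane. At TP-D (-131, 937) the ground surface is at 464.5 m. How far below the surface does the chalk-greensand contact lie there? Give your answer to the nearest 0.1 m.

Let the plane be z = a·x + b·y + c.
TP-B−TP-A: −278a − 1315b = 142.2;  TP-C−TP-A: −424a − 535b = 142.
Solving gives a = −0.27066, b = −0.05092.
Then c = 187.5 − a·601 − b·705 = 386.06.
At (-131, 937): z_contact = 35.46 − 47.71 + 386.06 = 373.81 m.
Depth below ground = 464.5 − 373.81 = 90.7 m.

90.7 m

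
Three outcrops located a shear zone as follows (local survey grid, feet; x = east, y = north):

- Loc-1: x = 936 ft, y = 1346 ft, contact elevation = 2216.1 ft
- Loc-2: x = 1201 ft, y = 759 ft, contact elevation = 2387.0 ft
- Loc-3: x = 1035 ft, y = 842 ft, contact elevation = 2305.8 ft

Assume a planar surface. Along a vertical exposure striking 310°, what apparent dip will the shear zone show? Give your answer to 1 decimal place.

Two edge vectors: Loc-1→Loc-2 = (265, -587, 170.9), Loc-1→Loc-3 = (99, -504, 89.7).
Normal n = (Loc-1→Loc-2) × (Loc-1→Loc-3) = (33479.7, -6851.4, -75447).
So ∂z/∂x = −n_x/n_z = 0.44375 and ∂z/∂y = −n_y/n_z = −0.09081.
Unit vector along 310° is (sin 310°, cos 310°) = (-0.7660, 0.6428).
Slope in that direction = a·(-0.7660) + b·(0.6428) = −0.39831.
Apparent dip = arctan|0.39831| = 21.7° (true dip is 24.4°, so apparent ≤ true as expected).

21.7°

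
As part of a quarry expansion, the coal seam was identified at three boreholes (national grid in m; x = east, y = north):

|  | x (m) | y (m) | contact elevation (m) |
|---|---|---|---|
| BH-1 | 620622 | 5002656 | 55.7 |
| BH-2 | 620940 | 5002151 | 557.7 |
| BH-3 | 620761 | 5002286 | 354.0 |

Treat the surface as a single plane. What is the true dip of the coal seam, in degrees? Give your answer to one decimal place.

42.3°

Let the plane be z = a·x + b·y + c.
BH-2−BH-1: 318a − 505b = 502;  BH-3−BH-1: 139a − 370b = 298.3.
Solving gives a = 0.73946, b = −0.52842.
Gradient magnitude |∇z| = √(a² + b²) = √(0.54680 + 0.27923) = 0.90886.
True dip = arctan(0.90886) = 42.3°, dipping toward NW (azimuth ≈ 306°).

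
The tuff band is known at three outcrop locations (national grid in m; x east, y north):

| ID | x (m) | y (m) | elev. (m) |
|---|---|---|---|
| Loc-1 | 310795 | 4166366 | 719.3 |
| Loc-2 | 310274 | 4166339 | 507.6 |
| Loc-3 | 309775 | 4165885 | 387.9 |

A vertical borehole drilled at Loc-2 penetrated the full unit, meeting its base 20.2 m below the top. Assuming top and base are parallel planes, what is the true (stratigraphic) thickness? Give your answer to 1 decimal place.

Let the plane be z = a·x + b·y + c.
Loc-2−Loc-1: −521a − 27b = −211.7;  Loc-3−Loc-1: −1020a − 481b = −331.4.
Solving gives a = 0.41639, b = −0.19400.
|∇z| = √(a²+b²) = 0.45937, so dip δ = arctan(0.45937) = 24.67°.
True thickness = vertical thickness × cos δ = 20.2 × cos 24.67° = 18.4 m.

18.4 m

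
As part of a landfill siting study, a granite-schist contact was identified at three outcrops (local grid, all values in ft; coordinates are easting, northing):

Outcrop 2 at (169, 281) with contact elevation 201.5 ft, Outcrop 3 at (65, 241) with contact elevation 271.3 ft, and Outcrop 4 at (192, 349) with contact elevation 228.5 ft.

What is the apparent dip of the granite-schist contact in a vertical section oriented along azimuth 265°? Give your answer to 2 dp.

41.38°

Let the plane be z = a·easting + b·northing + c.
Outcrop 3−Outcrop 2: −104a − 40b = 69.8;  Outcrop 4−Outcrop 2: 23a + 68b = 27.
Solving gives a = −0.94707, b = 0.71739.
Unit vector along 265° is (sin 265°, cos 265°) = (-0.9962, -0.0872).
Slope in that direction = a·(-0.9962) + b·(-0.0872) = 0.88095.
Apparent dip = arctan|0.88095| = 41.38° (true dip is 49.9°, so apparent ≤ true as expected).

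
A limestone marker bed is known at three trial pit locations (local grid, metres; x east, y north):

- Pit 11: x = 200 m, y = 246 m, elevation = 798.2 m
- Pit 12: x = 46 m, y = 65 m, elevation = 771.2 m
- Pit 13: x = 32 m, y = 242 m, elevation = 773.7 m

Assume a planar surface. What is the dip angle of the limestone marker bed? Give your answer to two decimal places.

8.39°

Two edge vectors: Pit 11→Pit 12 = (-154, -181, -27), Pit 11→Pit 13 = (-168, -4, -24.5).
Normal n = (Pit 11→Pit 12) × (Pit 11→Pit 13) = (4326.5, 763, -29792).
So ∂z/∂x = −n_x/n_z = 0.14522 and ∂z/∂y = −n_y/n_z = 0.02561.
Gradient magnitude |∇z| = √(a² + b²) = √(0.02109 + 0.00066) = 0.14746.
True dip = arctan(0.14746) = 8.39°, dipping toward W (azimuth ≈ 260°).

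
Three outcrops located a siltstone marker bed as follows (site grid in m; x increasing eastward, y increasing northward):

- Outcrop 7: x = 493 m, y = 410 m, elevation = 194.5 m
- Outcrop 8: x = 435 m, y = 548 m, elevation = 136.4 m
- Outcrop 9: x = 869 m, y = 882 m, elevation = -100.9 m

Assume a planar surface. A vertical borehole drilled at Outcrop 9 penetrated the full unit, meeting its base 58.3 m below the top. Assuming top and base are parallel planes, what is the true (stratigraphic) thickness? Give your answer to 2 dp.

Two edge vectors: Outcrop 7→Outcrop 8 = (-58, 138, -58.1), Outcrop 7→Outcrop 9 = (376, 472, -295.4).
Normal n = (Outcrop 7→Outcrop 8) × (Outcrop 7→Outcrop 9) = (-13342, -38978.8, -79264).
So ∂z/∂x = −n_x/n_z = −0.16832 and ∂z/∂y = −n_y/n_z = −0.49176.
|∇z| = √(a²+b²) = 0.51977, so dip δ = arctan(0.51977) = 27.46°.
True thickness = vertical thickness × cos δ = 58.3 × cos 27.46° = 51.73 m.

51.73 m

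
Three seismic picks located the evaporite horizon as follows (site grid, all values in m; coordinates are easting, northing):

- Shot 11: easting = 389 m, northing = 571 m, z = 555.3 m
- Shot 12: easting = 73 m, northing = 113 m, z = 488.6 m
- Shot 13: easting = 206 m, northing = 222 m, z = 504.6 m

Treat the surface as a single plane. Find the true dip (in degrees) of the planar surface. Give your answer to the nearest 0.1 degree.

Let the plane be z = a·easting + b·northing + c.
Shot 12−Shot 11: −316a − 458b = −66.7;  Shot 13−Shot 11: −183a − 349b = −50.7.
Solving gives a = 0.00218, b = 0.14413.
Gradient magnitude |∇z| = √(a² + b²) = √(0.00000 + 0.02077) = 0.14415.
True dip = arctan(0.14415) = 8.2°, dipping toward S (azimuth ≈ 181°).

8.2°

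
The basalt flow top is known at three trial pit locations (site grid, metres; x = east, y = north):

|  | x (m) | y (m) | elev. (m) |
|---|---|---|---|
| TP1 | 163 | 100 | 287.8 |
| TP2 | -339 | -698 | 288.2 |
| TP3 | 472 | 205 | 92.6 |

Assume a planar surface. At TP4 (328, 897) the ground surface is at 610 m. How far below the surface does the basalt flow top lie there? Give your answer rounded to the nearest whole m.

Let the plane be z = a·x + b·y + c.
TP2−TP1: −502a − 798b = 0.4;  TP3−TP1: 309a + 105b = −195.2.
Solving gives a = −0.80325, b = 0.50480.
Then c = 287.8 − a·163 − b·100 = 368.25.
At (328, 897): z_contact = −263.5 + 452.8 + 368.25 = 557.6 m.
Depth below ground = 610 − 557.6 = 52 m.

52 m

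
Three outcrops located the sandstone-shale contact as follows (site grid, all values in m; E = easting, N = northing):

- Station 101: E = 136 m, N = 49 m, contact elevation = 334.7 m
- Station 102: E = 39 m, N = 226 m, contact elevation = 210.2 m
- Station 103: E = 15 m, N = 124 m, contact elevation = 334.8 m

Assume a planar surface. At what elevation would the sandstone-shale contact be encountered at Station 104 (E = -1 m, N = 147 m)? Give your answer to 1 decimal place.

320.9 m

Let the plane be z = a·E + b·N + c.
Station 102−Station 101: −97a + 177b = −124.5;  Station 103−Station 101: −121a + 75b = 0.1.
Solving gives a = −0.66152, b = −1.06592.
Then c = 334.7 − a·136 − b·49 = 476.90.
At (-1, 147): z = 0.7 − 156.7 + 476.90 = 320.9 m.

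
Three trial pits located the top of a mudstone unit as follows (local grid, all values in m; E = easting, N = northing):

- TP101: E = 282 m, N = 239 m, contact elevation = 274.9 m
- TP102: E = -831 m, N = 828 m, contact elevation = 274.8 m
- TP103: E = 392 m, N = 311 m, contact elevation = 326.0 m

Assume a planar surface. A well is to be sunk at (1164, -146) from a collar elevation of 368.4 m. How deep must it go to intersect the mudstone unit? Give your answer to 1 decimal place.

61.3 m

Let the plane be z = a·E + b·N + c.
TP102−TP101: −1113a + 589b = −0.1;  TP103−TP101: 110a + 72b = 51.1.
Solving gives a = 0.207727, b = 0.392361.
Then c = 274.9 − a·282 − b·239 = 122.55.
At (1164, -146): z_contact = 241.79 − 57.28 + 122.55 = 307.06 m.
Depth below ground = 368.4 − 307.06 = 61.3 m.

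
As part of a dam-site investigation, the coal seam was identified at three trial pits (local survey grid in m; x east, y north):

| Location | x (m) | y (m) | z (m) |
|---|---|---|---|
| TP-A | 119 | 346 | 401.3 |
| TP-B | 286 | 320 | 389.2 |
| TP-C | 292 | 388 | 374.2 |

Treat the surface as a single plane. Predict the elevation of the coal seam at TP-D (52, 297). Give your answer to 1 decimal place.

418.7 m

Two edge vectors: TP-A→TP-B = (167, -26, -12.1), TP-A→TP-C = (173, 42, -27.1).
Normal n = (TP-A→TP-B) × (TP-A→TP-C) = (1212.8, 2432.4, 11512).
So ∂z/∂x = −n_x/n_z = −0.10535 and ∂z/∂y = −n_y/n_z = −0.21129.
Intercept c from TP-A: 401.3 + 12.54 + 73.11 = 486.94.
At (52, 297): z = −5.5 − 62.8 + 486.94 = 418.7 m.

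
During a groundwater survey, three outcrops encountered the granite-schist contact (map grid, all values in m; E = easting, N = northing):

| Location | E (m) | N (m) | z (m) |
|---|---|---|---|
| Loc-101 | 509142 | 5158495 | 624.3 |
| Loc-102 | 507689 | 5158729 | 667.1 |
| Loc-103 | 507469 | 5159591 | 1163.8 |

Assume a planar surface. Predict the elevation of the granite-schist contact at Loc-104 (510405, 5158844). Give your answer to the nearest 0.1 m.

Two edge vectors: Loc-101→Loc-102 = (-1453, 234, 42.8), Loc-101→Loc-103 = (-1673, 1096, 539.5).
Normal n = (Loc-101→Loc-102) × (Loc-101→Loc-103) = (79334.2, 712289.1, -1201006).
So ∂z/∂E = −n_x/n_z = 0.066056456 and ∂z/∂N = −n_y/n_z = 0.593077054.
Intercept c from Loc-101: 624.3 − 33632.12 − 3059385.02 = −3092392.83.
At (510405, 5158844): z = 33715.5 + 3059592.0 − 3092392.83 = 914.7 m.

914.7 m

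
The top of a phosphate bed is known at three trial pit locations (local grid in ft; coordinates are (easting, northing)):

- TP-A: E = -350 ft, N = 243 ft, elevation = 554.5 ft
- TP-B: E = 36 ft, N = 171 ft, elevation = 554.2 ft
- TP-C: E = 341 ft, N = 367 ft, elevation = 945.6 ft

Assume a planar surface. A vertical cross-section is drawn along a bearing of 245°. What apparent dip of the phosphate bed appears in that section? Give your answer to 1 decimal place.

42.5°

Let the plane be z = a·E + b·N + c.
TP-B−TP-A: 386a − 72b = −0.3;  TP-C−TP-A: 691a + 124b = 391.1.
Solving gives a = 0.28809, b = 1.54864.
Unit vector along 245° is (sin 245°, cos 245°) = (-0.9063, -0.4226).
Slope in that direction = a·(-0.9063) + b·(-0.4226) = −0.91558.
Apparent dip = arctan|0.91558| = 42.5° (true dip is 57.6°, so apparent ≤ true as expected).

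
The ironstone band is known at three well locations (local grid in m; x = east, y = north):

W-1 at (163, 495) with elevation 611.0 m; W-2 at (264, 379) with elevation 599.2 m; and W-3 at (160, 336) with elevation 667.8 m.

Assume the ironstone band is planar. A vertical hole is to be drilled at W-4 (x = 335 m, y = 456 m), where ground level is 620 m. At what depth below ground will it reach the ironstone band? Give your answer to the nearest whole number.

84 m

Let the plane be z = a·x + b·y + c.
W-2−W-1: 101a − 116b = −11.8;  W-3−W-1: −3a − 159b = 56.8.
Solving gives a = −0.51594, b = −0.34750.
Then c = 611 − a·163 − b·495 = 867.11.
At (335, 456): z_contact = −172.8 − 158.5 + 867.11 = 535.8 m.
Depth below ground = 620 − 535.8 = 84 m.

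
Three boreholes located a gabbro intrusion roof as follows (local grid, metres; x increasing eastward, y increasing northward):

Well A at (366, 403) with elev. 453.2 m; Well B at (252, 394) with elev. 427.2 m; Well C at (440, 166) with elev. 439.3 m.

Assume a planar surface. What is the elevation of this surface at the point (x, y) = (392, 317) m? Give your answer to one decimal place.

Let the plane be z = a·x + b·y + c.
Well B−Well A: −114a − 9b = −26;  Well C−Well A: 74a − 237b = −13.9.
Solving gives a = 0.21806, b = 0.12674.
Then c = 453.2 − a·366 − b·403 = 322.31.
At (392, 317): z = 85.5 + 40.2 + 322.31 = 448.0 m.

448.0 m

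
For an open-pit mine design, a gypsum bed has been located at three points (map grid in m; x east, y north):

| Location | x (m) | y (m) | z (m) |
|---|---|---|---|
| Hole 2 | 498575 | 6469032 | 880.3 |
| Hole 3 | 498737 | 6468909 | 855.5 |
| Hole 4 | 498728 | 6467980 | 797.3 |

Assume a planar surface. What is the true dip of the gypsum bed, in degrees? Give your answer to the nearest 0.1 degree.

7.0°

Two edge vectors: Hole 2→Hole 3 = (162, -123, -24.8), Hole 2→Hole 4 = (153, -1052, -83).
Normal n = (Hole 2→Hole 3) × (Hole 2→Hole 4) = (-15880.6, 9651.6, -151605).
So ∂z/∂x = −n_x/n_z = −0.10475 and ∂z/∂y = −n_y/n_z = 0.06366.
Gradient magnitude |∇z| = √(a² + b²) = √(0.01097 + 0.00405) = 0.12258.
True dip = arctan(0.12258) = 7.0°, dipping toward ESE (azimuth ≈ 121°).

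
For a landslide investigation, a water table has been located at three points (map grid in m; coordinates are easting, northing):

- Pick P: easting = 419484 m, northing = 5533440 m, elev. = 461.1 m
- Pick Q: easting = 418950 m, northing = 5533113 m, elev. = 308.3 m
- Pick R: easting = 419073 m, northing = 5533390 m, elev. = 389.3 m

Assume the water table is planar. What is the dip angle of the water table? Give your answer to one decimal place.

Two edge vectors: Pick P→Pick Q = (-534, -327, -152.8), Pick P→Pick R = (-411, -50, -71.8).
Normal n = (Pick P→Pick Q) × (Pick P→Pick R) = (15838.6, 24459.6, -107697).
So ∂z/∂easting = −n_x/n_z = 0.14707 and ∂z/∂northing = −n_y/n_z = 0.22711.
Gradient magnitude |∇z| = √(a² + b²) = √(0.02163 + 0.05158) = 0.27057.
True dip = arctan(0.27057) = 15.1°, dipping toward SSW (azimuth ≈ 213°).

15.1°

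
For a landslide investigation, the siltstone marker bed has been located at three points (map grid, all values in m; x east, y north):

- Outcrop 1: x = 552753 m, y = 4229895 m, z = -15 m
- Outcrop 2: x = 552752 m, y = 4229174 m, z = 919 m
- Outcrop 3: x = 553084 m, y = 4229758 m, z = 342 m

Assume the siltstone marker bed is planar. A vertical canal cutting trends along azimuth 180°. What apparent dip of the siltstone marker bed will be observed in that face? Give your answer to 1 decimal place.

52.3°

Let the plane be z = a·x + b·y + c.
Outcrop 2−Outcrop 1: −1a − 721b = 934;  Outcrop 3−Outcrop 1: 331a − 137b = 357.
Solving gives a = 0.54207, b = −1.29617.
Unit vector along 180° is (sin 180°, cos 180°) = (0.0000, -1.0000).
Slope in that direction = a·(0.0000) + b·(-1.0000) = 1.29617.
Apparent dip = arctan|1.29617| = 52.3° (true dip is 54.6°, so apparent ≤ true as expected).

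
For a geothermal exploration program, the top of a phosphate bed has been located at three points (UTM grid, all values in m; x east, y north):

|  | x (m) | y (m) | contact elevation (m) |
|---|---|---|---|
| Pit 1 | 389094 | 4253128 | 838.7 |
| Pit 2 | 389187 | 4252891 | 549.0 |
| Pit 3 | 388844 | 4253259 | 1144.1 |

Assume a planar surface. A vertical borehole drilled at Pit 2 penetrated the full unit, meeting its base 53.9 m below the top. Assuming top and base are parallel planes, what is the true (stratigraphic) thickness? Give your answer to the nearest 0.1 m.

34.7 m

Let the plane be z = a·x + b·y + c.
Pit 2−Pit 1: 93a − 237b = −289.7;  Pit 3−Pit 1: −250a + 131b = 305.4.
Solving gives a = −0.73149, b = 0.93532.
|∇z| = √(a²+b²) = 1.18739, so dip δ = arctan(1.18739) = 49.90°.
True thickness = vertical thickness × cos δ = 53.9 × cos 49.90° = 34.7 m.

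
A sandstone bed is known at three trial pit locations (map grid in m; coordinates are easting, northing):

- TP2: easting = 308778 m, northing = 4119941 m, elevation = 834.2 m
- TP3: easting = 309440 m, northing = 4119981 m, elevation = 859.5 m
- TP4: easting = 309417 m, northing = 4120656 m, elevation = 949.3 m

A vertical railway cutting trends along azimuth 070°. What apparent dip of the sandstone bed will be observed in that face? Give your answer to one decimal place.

4.2°

Let the plane be z = a·easting + b·northing + c.
TP3−TP2: 662a + 40b = 25.3;  TP4−TP2: 639a + 715b = 115.1.
Solving gives a = 0.03012, b = 0.13406.
Unit vector along 070° is (sin 70°, cos 70°) = (0.9397, 0.3420).
Slope in that direction = a·(0.9397) + b·(0.3420) = 0.07415.
Apparent dip = arctan|0.07415| = 4.2° (true dip is 7.8°, so apparent ≤ true as expected).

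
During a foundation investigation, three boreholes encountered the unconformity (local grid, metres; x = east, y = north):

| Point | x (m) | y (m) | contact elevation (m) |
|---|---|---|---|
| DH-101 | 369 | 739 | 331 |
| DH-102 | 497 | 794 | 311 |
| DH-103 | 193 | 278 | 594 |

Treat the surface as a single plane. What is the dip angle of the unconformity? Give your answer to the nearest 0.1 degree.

Two edge vectors: DH-101→DH-102 = (128, 55, -20), DH-101→DH-103 = (-176, -461, 263).
Normal n = (DH-101→DH-102) × (DH-101→DH-103) = (5245, -30144, -49328).
So ∂z/∂x = −n_x/n_z = 0.10633 and ∂z/∂y = −n_y/n_z = −0.61109.
Gradient magnitude |∇z| = √(a² + b²) = √(0.01131 + 0.37343) = 0.62027.
True dip = arctan(0.62027) = 31.8°, dipping toward N (azimuth ≈ 350°).

31.8°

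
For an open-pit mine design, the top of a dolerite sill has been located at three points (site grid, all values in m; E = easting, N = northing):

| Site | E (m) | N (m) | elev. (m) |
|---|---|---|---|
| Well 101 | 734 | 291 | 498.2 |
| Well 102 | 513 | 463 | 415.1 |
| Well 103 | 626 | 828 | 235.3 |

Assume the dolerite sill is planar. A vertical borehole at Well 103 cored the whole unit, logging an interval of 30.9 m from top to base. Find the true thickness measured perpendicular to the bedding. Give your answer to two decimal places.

Let the plane be z = a·E + b·N + c.
Well 102−Well 101: −221a + 172b = −83.1;  Well 103−Well 101: −108a + 537b = −262.9.
Solving gives a = −0.00594, b = −0.49077.
|∇z| = √(a²+b²) = 0.49080, so dip δ = arctan(0.49080) = 26.14°.
True thickness = vertical thickness × cos δ = 30.9 × cos 26.14° = 27.74 m.

27.74 m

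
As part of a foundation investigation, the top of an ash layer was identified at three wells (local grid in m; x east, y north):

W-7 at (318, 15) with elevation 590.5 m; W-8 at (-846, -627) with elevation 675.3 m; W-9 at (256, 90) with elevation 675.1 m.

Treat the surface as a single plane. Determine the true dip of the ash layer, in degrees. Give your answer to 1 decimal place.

Two edge vectors: W-7→W-8 = (-1164, -642, 84.8), W-7→W-9 = (-62, 75, 84.6).
Normal n = (W-7→W-8) × (W-7→W-9) = (-60673.2, 93216.8, -127104).
So ∂z/∂x = −n_x/n_z = −0.47735 and ∂z/∂y = −n_y/n_z = 0.73339.
Gradient magnitude |∇z| = √(a² + b²) = √(0.22786 + 0.53786) = 0.87506.
True dip = arctan(0.87506) = 41.2°, dipping toward SSE (azimuth ≈ 147°).

41.2°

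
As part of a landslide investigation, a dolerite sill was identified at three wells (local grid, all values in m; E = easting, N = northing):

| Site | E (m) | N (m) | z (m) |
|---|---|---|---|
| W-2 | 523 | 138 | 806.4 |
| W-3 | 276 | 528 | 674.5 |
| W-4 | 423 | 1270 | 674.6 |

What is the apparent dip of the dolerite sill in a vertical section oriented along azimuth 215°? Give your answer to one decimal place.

Two edge vectors: W-2→W-3 = (-247, 390, -131.9), W-2→W-4 = (-100, 1132, -131.8).
Normal n = (W-2→W-3) × (W-2→W-4) = (97908.8, -19364.6, -240604).
So ∂z/∂E = −n_x/n_z = 0.40693 and ∂z/∂N = −n_y/n_z = −0.08048.
Unit vector along 215° is (sin 215°, cos 215°) = (-0.5736, -0.8192).
Slope in that direction = a·(-0.5736) + b·(-0.8192) = −0.16748.
Apparent dip = arctan|0.16748| = 9.5° (true dip is 22.5°, so apparent ≤ true as expected).

9.5°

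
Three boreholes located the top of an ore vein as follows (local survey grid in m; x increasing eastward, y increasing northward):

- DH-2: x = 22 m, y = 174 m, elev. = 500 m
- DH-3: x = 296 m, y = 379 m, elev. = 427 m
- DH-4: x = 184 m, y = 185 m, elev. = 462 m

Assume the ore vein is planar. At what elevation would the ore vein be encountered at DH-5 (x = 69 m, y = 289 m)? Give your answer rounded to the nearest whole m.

484 m

Two edge vectors: DH-2→DH-3 = (274, 205, -73), DH-2→DH-4 = (162, 11, -38).
Normal n = (DH-2→DH-3) × (DH-2→DH-4) = (-6987, -1414, -30196).
So ∂z/∂x = −n_x/n_z = −0.23139 and ∂z/∂y = −n_y/n_z = −0.04683.
Intercept c from DH-2: 500 + 5.09 + 8.15 = 513.24.
At (69, 289): z = −16.0 − 13.5 + 513.24 = 483.7 m.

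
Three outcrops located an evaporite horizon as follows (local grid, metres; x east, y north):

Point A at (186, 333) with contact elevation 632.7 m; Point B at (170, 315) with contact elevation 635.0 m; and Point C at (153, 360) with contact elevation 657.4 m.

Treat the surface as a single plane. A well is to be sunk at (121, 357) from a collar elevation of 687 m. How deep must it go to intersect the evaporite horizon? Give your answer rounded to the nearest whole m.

15 m

Two edge vectors: Point A→Point B = (-16, -18, 2.3), Point A→Point C = (-33, 27, 24.7).
Normal n = (Point A→Point B) × (Point A→Point C) = (-506.7, 319.3, -1026).
So ∂z/∂x = −n_x/n_z = −0.49386 and ∂z/∂y = −n_y/n_z = 0.31121.
Intercept c from Point A: 632.7 + 91.86 − 103.63 = 620.93.
At (121, 357): z_contact = −59.8 + 111.1 + 620.93 = 672.3 m.
Depth below ground = 687 − 672.3 = 15 m.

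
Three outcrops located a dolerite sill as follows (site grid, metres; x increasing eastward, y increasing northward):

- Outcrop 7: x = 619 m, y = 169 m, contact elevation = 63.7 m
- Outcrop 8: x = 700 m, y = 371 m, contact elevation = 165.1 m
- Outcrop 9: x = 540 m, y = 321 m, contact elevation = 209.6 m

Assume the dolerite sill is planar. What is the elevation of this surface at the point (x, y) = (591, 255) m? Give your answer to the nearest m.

Two edge vectors: Outcrop 7→Outcrop 8 = (81, 202, 101.4), Outcrop 7→Outcrop 9 = (-79, 152, 145.9).
Normal n = (Outcrop 7→Outcrop 8) × (Outcrop 7→Outcrop 9) = (14059, -19828.5, 28270).
So ∂z/∂x = −n_x/n_z = −0.49731 and ∂z/∂y = −n_y/n_z = 0.70140.
Intercept c from Outcrop 7: 63.7 + 307.84 − 118.54 = 253.00.
At (591, 255): z = −293.9 + 178.9 + 253.00 = 137.9 m.

138 m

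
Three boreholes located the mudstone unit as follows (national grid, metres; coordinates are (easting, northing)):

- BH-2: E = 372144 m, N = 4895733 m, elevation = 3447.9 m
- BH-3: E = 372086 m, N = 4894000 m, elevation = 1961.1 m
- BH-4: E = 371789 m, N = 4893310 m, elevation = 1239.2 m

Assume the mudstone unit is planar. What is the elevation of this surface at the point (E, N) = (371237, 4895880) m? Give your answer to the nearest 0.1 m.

3141.5 m

Let the plane be z = a·E + b·N + c.
BH-3−BH-2: −58a − 1733b = −1486.8;  BH-4−BH-2: −355a − 2423b = −2208.7.
Solving gives a = 0.474341084, b = 0.842058983.
Then c = 3447.9 − a·372144 − b·4895733 = −4295571.24.
At (371237, 4895880): z = 176093.0 + 4122619.7 − 4295571.24 = 3141.5 m.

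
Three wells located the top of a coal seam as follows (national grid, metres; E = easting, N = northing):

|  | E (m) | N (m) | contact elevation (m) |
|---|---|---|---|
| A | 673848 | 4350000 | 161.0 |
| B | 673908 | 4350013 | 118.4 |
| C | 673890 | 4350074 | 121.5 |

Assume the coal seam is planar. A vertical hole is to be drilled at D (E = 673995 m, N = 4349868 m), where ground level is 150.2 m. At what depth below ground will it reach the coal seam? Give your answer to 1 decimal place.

Let the plane be z = a·E + b·N + c.
B−A: 60a + 13b = −42.6;  C−A: 42a + 74b = −39.5.
Solving gives a = −0.677683616, b = −0.149152542.
Then c = 161 − a·673848 − b·4350000 = 1105630.31.
At (673995, 4349868): z_contact = −456755.37 − 648793.87 + 1105630.31 = 81.07 m.
Depth below ground = 150.2 − 81.07 = 69.1 m.

69.1 m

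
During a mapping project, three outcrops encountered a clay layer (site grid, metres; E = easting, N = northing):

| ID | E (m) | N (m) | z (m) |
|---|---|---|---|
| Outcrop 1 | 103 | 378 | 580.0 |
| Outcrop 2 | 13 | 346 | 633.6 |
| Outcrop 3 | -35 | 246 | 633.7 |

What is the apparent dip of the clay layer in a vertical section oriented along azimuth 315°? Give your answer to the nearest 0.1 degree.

Two edge vectors: Outcrop 1→Outcrop 2 = (-90, -32, 53.6), Outcrop 1→Outcrop 3 = (-138, -132, 53.7).
Normal n = (Outcrop 1→Outcrop 2) × (Outcrop 1→Outcrop 3) = (5356.8, -2563.8, 7464).
So ∂z/∂E = −n_x/n_z = −0.71768 and ∂z/∂N = −n_y/n_z = 0.34349.
Unit vector along 315° is (sin 315°, cos 315°) = (-0.7071, 0.7071).
Slope in that direction = a·(-0.7071) + b·(0.7071) = 0.75036.
Apparent dip = arctan|0.75036| = 36.9° (true dip is 38.5°, so apparent ≤ true as expected).

36.9°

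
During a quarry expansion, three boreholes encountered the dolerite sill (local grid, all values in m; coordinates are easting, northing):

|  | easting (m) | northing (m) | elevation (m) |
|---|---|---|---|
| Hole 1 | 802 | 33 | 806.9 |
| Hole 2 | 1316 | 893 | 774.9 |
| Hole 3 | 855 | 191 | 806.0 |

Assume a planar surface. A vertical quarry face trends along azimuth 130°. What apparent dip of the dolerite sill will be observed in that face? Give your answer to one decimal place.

6.5°

Let the plane be z = a·easting + b·northing + c.
Hole 2−Hole 1: 514a + 860b = −32;  Hole 3−Hole 1: 53a + 158b = −0.9.
Solving gives a = −0.12017, b = 0.03461.
Unit vector along 130° is (sin 130°, cos 130°) = (0.7660, -0.6428).
Slope in that direction = a·(0.7660) + b·(-0.6428) = −0.11431.
Apparent dip = arctan|0.11431| = 6.5° (true dip is 7.1°, so apparent ≤ true as expected).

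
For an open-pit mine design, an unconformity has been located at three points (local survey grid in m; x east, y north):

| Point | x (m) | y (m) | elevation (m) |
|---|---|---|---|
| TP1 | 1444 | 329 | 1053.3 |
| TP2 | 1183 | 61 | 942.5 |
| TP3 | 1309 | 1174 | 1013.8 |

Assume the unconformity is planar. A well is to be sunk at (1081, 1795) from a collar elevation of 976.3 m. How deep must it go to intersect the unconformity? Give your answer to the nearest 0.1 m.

Two edge vectors: TP1→TP2 = (-261, -268, -110.8), TP1→TP3 = (-135, 845, -39.5).
Normal n = (TP1→TP2) × (TP1→TP3) = (104212, 4648.5, -256725).
So ∂z/∂x = −n_x/n_z = 0.405929 and ∂z/∂y = −n_y/n_z = 0.018107.
Intercept c from TP1: 1053.3 − 586.16 − 5.96 = 461.18.
At (1081, 1795): z_contact = 438.81 + 32.50 + 461.18 = 932.49 m.
Depth below ground = 976.3 − 932.49 = 43.8 m.

43.8 m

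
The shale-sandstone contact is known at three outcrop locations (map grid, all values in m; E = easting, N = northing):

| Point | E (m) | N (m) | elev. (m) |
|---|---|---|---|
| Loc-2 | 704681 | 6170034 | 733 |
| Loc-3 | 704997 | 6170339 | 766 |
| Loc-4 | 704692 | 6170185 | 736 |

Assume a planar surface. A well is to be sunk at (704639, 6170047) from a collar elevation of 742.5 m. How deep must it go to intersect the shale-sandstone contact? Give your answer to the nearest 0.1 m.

13.2 m

Two edge vectors: Loc-2→Loc-3 = (316, 305, 33), Loc-2→Loc-4 = (11, 151, 3).
Normal n = (Loc-2→Loc-3) × (Loc-2→Loc-4) = (-4068, -585, 44361).
So ∂z/∂E = −n_x/n_z = 0.091702171 and ∂z/∂N = −n_y/n_z = 0.013187259.
Intercept c from Loc-2: 733 − 64620.78 − 81365.84 = −145253.61.
At (704639, 6170047): z_contact = 64616.93 + 81366.01 − 145253.61 = 729.32 m.
Depth below ground = 742.5 − 729.32 = 13.2 m.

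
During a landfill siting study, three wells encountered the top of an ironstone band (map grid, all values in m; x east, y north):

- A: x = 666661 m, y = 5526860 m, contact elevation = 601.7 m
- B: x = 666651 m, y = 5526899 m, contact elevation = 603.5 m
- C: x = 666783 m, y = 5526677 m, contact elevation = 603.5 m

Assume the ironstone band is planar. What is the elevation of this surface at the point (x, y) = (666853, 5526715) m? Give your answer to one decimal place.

616.1 m

Two edge vectors: A→B = (-10, 39, 1.8), A→C = (122, -183, 1.8).
Normal n = (A→B) × (A→C) = (399.6, 237.6, -2928).
So ∂z/∂x = −n_x/n_z = 0.136475410 and ∂z/∂y = −n_y/n_z = 0.081147541.
Intercept c from A: 601.7 − 90982.83 − 448491.10 = −538872.23.
At (666853, 5526715): z = 91009.0 + 448479.3 − 538872.23 = 616.1 m.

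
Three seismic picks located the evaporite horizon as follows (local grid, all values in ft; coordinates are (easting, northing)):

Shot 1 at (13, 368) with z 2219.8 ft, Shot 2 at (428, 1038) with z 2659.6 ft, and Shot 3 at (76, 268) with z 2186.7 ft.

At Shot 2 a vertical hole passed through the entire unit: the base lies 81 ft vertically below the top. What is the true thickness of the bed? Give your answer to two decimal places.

70.69 ft

Let the plane be z = a·E + b·N + c.
Shot 2−Shot 1: 415a + 670b = 439.8;  Shot 3−Shot 1: 63a − 100b = −33.1.
Solving gives a = 0.26046, b = 0.49509.
|∇z| = √(a²+b²) = 0.55942, so dip δ = arctan(0.55942) = 29.22°.
True thickness = vertical thickness × cos δ = 81 × cos 29.22° = 70.69 ft.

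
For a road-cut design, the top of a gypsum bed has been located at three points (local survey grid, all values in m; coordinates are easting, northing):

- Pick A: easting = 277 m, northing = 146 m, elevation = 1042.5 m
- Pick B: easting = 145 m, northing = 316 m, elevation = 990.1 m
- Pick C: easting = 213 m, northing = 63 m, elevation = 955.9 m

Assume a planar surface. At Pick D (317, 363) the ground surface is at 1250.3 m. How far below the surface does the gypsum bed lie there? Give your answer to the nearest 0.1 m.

Two edge vectors: Pick A→Pick B = (-132, 170, -52.4), Pick A→Pick C = (-64, -83, -86.6).
Normal n = (Pick A→Pick B) × (Pick A→Pick C) = (-19071.2, -8077.6, 21836).
So ∂z/∂easting = −n_x/n_z = 0.87338 and ∂z/∂northing = −n_y/n_z = 0.36992.
Intercept c from Pick A: 1042.5 − 241.93 − 54.01 = 746.56.
At (317, 363): z_contact = 276.86 + 134.28 + 746.56 = 1157.71 m.
Depth below ground = 1250.3 − 1157.71 = 92.6 m.

92.6 m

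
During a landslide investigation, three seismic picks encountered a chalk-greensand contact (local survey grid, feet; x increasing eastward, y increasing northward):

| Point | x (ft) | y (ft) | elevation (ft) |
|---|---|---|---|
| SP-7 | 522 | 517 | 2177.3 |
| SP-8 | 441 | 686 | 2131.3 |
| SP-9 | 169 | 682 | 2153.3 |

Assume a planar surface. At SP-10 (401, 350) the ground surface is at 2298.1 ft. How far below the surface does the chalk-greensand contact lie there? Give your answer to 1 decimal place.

60.0 ft

Two edge vectors: SP-7→SP-8 = (-81, 169, -46), SP-7→SP-9 = (-353, 165, -24).
Normal n = (SP-7→SP-8) × (SP-7→SP-9) = (3534, 14294, 46292).
So ∂z/∂x = −n_x/n_z = −0.07634 and ∂z/∂y = −n_y/n_z = −0.30878.
Intercept c from SP-7: 2177.3 + 39.85 + 159.64 = 2376.79.
At (401, 350): z_contact = −30.61 − 108.07 + 2376.79 = 2238.10 ft.
Depth below ground = 2298.1 − 2238.10 = 60.0 ft.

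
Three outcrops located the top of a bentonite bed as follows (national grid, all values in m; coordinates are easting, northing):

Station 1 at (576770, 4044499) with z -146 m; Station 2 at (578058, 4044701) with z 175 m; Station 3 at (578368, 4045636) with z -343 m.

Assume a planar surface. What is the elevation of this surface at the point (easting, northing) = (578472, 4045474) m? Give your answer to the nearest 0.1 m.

Let the plane be z = a·easting + b·northing + c.
Station 2−Station 1: 1288a + 202b = 321;  Station 3−Station 1: 1598a + 1137b = −197.
Solving gives a = 0.354546012, b = −0.671560710.
Then c = -146 − a·576770 − b·4044499 = 2511489.12.
At (578472, 4045474): z = 205094.9 − 2716781.4 + 2511489.12 = -197.3 m.

-197.3 m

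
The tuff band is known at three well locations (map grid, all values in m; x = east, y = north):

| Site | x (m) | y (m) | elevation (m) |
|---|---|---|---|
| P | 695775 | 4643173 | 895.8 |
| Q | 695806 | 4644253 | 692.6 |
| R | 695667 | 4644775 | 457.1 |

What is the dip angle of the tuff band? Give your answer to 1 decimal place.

Two edge vectors: P→Q = (31, 1080, -203.2), P→R = (-108, 1602, -438.7).
Normal n = (P→Q) × (P→R) = (-148269.6, 35545.3, 166302).
So ∂z/∂x = −n_x/n_z = 0.89157 and ∂z/∂y = −n_y/n_z = −0.21374.
Gradient magnitude |∇z| = √(a² + b²) = √(0.79489 + 0.04568) = 0.91683.
True dip = arctan(0.91683) = 42.5°, dipping toward WNW (azimuth ≈ 283°).

42.5°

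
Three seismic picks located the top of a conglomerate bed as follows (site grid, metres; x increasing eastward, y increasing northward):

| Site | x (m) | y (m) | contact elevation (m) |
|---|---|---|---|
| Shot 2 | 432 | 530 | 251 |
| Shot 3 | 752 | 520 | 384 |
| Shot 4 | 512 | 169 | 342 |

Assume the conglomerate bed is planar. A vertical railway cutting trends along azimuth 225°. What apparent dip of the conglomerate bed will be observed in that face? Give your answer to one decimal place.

10.0°

Let the plane be z = a·x + b·y + c.
Shot 3−Shot 2: 320a − 10b = 133;  Shot 4−Shot 2: 80a − 361b = 91.
Solving gives a = 0.41059, b = −0.16109.
Unit vector along 225° is (sin 225°, cos 225°) = (-0.7071, -0.7071).
Slope in that direction = a·(-0.7071) + b·(-0.7071) = −0.17643.
Apparent dip = arctan|0.17643| = 10.0° (true dip is 23.8°, so apparent ≤ true as expected).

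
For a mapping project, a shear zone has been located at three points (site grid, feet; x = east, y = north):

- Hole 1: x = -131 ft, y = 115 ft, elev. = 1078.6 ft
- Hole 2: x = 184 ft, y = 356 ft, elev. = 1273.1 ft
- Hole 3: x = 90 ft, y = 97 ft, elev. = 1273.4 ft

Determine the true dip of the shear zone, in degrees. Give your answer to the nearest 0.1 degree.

42.3°

Two edge vectors: Hole 1→Hole 2 = (315, 241, 194.5), Hole 1→Hole 3 = (221, -18, 194.8).
Normal n = (Hole 1→Hole 2) × (Hole 1→Hole 3) = (50447.8, -18377.5, -58931).
So ∂z/∂x = −n_x/n_z = 0.85605 and ∂z/∂y = −n_y/n_z = −0.31185.
Gradient magnitude |∇z| = √(a² + b²) = √(0.73282 + 0.09725) = 0.91108.
True dip = arctan(0.91108) = 42.3°, dipping toward WNW (azimuth ≈ 290°).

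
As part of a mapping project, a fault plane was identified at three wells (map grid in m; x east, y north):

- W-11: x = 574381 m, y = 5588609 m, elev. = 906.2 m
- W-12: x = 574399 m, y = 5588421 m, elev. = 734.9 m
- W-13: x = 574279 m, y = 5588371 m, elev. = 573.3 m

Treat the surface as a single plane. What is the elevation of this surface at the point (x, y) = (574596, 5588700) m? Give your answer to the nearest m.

Two edge vectors: W-11→W-12 = (18, -188, -171.3), W-11→W-13 = (-102, -238, -332.9).
Normal n = (W-11→W-12) × (W-11→W-13) = (21815.8, 23464.8, -23460).
So ∂z/∂x = −n_x/n_z = 0.92991475 and ∂z/∂y = −n_y/n_z = 1.00020460.
Intercept c from W-11: 906.2 − 534125.36 − 5589752.45 = −6122971.61.
At (574596, 5588700): z = 534325.3 + 5589843.5 − 6122971.61 = 1197.2 m.

1197 m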